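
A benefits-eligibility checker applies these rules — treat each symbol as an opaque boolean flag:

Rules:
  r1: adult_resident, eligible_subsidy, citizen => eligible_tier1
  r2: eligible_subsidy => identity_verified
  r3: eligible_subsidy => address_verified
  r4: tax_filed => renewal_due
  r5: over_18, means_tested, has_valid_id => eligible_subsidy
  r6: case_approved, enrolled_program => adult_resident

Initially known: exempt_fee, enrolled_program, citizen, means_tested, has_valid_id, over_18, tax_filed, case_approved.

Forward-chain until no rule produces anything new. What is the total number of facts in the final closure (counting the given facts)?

Round 1 fires r4, r5, r6, giving renewal_due, eligible_subsidy, adult_resident.
Round 2 fires r1, r2, r3, giving eligible_tier1, identity_verified, address_verified.
Closure: {address_verified, adult_resident, case_approved, citizen, eligible_subsidy, eligible_tier1, enrolled_program, exempt_fee, has_valid_id, identity_verified, means_tested, over_18, renewal_due, tax_filed} — 14 facts.

14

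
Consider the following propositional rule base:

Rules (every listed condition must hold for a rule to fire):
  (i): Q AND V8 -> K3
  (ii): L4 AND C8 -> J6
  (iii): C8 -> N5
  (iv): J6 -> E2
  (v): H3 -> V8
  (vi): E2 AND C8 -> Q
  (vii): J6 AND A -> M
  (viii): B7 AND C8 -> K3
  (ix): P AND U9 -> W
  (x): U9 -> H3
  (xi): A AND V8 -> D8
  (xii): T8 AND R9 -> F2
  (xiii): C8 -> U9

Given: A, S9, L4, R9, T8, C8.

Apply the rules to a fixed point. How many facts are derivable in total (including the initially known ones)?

17

[1] (ii) [L4 AND C8 -> J6]; (iii) [C8 -> N5]; (xii) [T8 AND R9 -> F2]; (xiii) [C8 -> U9]. ⇒ new: J6, N5, F2, U9.
[2] (iv) [J6 -> E2]; (vii) [J6 AND A -> M]; (x) [U9 -> H3]. ⇒ new: E2, M, H3.
[3] (v) [H3 -> V8]; (vi) [E2 AND C8 -> Q]. ⇒ new: V8, Q.
[4] (i) [Q AND V8 -> K3]; (xi) [A AND V8 -> D8]. ⇒ new: K3, D8.
Closure: {A, C8, D8, E2, F2, H3, J6, K3, L4, M, N5, Q, R9, S9, T8, U9, V8} — 17 facts.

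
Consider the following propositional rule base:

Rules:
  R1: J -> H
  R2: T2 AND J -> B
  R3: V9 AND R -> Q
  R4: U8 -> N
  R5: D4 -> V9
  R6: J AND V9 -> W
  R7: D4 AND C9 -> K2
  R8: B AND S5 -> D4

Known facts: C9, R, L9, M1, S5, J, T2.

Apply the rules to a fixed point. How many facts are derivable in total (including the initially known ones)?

Round 1 fires R1, R2, giving H, B.
Round 2 fires R8, giving D4.
Round 3 fires R5, R7, giving V9, K2.
Round 4 fires R3, R6, giving Q, W.
Closure: {B, C9, D4, H, J, K2, L9, M1, Q, R, S5, T2, V9, W} — 14 facts.

14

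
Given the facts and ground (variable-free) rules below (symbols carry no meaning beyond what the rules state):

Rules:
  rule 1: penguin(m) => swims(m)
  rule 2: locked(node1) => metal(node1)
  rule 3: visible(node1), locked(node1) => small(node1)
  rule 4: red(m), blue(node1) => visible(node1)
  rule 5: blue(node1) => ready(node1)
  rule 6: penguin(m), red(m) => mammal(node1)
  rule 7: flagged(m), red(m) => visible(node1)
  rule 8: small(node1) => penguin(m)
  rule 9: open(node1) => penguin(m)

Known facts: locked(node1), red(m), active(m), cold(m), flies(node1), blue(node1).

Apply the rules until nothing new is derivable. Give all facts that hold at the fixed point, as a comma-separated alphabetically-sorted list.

Round 1: rule 2 [locked(node1) => metal(node1)]; rule 4 [red(m), blue(node1) => visible(node1)]; rule 5 [blue(node1) => ready(node1)]. New: metal(node1), visible(node1), ready(node1).
Round 2: rule 3 [visible(node1), locked(node1) => small(node1)]. New: small(node1).
Round 3: rule 8 [small(node1) => penguin(m)]. New: penguin(m).
Round 4: rule 1 [penguin(m) => swims(m)]; rule 6 [penguin(m), red(m) => mammal(node1)]. New: swims(m), mammal(node1).

active(m), blue(node1), cold(m), flies(node1), locked(node1), mammal(node1), metal(node1), penguin(m), ready(node1), red(m), small(node1), swims(m), visible(node1)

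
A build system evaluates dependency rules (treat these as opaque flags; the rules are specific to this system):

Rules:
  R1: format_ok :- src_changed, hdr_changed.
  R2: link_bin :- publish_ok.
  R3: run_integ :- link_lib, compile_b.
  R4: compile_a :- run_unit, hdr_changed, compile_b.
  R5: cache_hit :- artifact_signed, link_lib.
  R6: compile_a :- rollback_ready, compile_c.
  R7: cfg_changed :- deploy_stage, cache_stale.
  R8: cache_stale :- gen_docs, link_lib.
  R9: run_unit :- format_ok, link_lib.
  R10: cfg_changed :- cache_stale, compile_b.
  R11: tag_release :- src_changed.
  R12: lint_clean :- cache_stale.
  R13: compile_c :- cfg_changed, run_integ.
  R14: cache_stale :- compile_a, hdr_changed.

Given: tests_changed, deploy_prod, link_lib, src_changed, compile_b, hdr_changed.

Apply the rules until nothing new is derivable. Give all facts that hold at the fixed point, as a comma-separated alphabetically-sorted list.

cache_stale, cfg_changed, compile_a, compile_b, compile_c, deploy_prod, format_ok, hdr_changed, link_lib, lint_clean, run_integ, run_unit, src_changed, tag_release, tests_changed

Round 1 — R1, R3, R11, derive format_ok, run_integ, tag_release.
Round 2 — R9, derive run_unit.
Round 3 — R4, derive compile_a.
Round 4 — R14, derive cache_stale.
Round 5 — R10, R12, derive cfg_changed, lint_clean.
Round 6 — R13, derive compile_c.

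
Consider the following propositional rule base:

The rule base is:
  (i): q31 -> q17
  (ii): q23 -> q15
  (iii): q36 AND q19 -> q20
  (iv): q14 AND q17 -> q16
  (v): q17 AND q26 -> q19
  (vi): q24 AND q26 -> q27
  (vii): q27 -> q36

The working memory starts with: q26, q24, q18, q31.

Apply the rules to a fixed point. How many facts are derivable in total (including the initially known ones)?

9

[1] (i) [q31 -> q17]; (vi) [q24 AND q26 -> q27]. ⇒ new: q17, q27.
[2] (v) [q17 AND q26 -> q19]; (vii) [q27 -> q36]. ⇒ new: q19, q36.
[3] (iii) [q36 AND q19 -> q20]. ⇒ new: q20.
Closure: {q17, q18, q19, q20, q24, q26, q27, q31, q36} — 9 facts.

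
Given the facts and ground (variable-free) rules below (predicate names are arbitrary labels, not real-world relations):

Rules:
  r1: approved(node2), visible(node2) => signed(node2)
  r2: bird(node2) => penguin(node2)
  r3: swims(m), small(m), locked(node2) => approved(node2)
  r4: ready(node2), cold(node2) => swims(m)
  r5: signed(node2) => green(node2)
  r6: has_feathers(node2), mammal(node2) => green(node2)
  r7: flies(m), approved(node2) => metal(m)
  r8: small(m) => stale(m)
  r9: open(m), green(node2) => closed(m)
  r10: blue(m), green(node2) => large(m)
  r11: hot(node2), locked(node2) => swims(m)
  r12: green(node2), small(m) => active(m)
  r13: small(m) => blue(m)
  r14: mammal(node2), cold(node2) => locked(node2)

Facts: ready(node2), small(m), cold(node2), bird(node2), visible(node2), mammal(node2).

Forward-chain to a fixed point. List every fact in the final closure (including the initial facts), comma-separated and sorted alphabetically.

active(m), approved(node2), bird(node2), blue(m), cold(node2), green(node2), large(m), locked(node2), mammal(node2), penguin(node2), ready(node2), signed(node2), small(m), stale(m), swims(m), visible(node2)

[1] r2 [bird(node2) => penguin(node2)]; r4 [ready(node2), cold(node2) => swims(m)]; r8 [small(m) => stale(m)]; r13 [small(m) => blue(m)]; r14 [mammal(node2), cold(node2) => locked(node2)]. ⇒ new: penguin(node2), swims(m), stale(m), blue(m), locked(node2).
[2] r3 [swims(m), small(m), locked(node2) => approved(node2)]. ⇒ new: approved(node2).
[3] r1 [approved(node2), visible(node2) => signed(node2)]. ⇒ new: signed(node2).
[4] r5 [signed(node2) => green(node2)]. ⇒ new: green(node2).
[5] r10 [blue(m), green(node2) => large(m)]; r12 [green(node2), small(m) => active(m)]. ⇒ new: large(m), active(m).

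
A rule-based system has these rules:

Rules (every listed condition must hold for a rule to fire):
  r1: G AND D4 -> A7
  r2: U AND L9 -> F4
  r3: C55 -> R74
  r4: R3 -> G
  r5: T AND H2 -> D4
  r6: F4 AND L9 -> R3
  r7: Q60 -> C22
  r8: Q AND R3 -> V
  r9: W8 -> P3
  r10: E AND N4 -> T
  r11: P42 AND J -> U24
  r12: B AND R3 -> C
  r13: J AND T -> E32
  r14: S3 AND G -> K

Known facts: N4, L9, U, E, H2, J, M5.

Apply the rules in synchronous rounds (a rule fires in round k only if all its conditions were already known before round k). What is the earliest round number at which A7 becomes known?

Round 1 fires r2, r10, giving F4, T.
Round 2 fires r5, r6, r13, giving D4, R3, E32.
Round 3 fires r4, giving G.
Round 4 fires r1, giving A7.
A7 first appears in round 4.

4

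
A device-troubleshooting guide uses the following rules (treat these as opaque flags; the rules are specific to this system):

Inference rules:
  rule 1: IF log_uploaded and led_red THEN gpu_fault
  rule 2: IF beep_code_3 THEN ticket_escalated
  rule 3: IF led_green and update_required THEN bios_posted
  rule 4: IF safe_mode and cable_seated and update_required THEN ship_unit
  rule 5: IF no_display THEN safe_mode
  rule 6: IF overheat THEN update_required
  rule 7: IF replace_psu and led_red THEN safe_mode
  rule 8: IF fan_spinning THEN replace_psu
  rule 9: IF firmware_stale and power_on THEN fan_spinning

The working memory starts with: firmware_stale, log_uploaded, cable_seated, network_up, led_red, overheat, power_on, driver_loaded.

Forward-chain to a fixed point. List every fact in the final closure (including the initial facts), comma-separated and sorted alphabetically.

cable_seated, driver_loaded, fan_spinning, firmware_stale, gpu_fault, led_red, log_uploaded, network_up, overheat, power_on, replace_psu, safe_mode, ship_unit, update_required

[1] rule 1 [IF log_uploaded and led_red THEN gpu_fault]; rule 6 [IF overheat THEN update_required]; rule 9 [IF firmware_stale and power_on THEN fan_spinning]. ⇒ new: gpu_fault, update_required, fan_spinning.
[2] rule 8 [IF fan_spinning THEN replace_psu]. ⇒ new: replace_psu.
[3] rule 7 [IF replace_psu and led_red THEN safe_mode]. ⇒ new: safe_mode.
[4] rule 4 [IF safe_mode and cable_seated and update_required THEN ship_unit]. ⇒ new: ship_unit.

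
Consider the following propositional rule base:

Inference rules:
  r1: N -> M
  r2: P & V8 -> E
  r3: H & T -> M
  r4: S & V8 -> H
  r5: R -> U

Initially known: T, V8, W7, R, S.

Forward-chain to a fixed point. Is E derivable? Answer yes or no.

no

Round 1 fires r4, r5, giving H, U.
Round 2 fires r3, giving M.
Fixed point reached. E is concluded only by r2; r2 needs P (never derived).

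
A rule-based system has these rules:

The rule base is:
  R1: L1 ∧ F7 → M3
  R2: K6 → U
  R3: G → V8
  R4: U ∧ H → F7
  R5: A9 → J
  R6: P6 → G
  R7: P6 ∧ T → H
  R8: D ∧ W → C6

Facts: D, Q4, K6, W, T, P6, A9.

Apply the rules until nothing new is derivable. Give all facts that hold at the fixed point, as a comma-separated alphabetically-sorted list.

[1] R2 [K6 → U]; R5 [A9 → J]; R6 [P6 → G]; R7 [P6 ∧ T → H]; R8 [D ∧ W → C6]. ⇒ new: U, J, G, H, C6.
[2] R3 [G → V8]; R4 [U ∧ H → F7]. ⇒ new: V8, F7.

A9, C6, D, F7, G, H, J, K6, P6, Q4, T, U, V8, W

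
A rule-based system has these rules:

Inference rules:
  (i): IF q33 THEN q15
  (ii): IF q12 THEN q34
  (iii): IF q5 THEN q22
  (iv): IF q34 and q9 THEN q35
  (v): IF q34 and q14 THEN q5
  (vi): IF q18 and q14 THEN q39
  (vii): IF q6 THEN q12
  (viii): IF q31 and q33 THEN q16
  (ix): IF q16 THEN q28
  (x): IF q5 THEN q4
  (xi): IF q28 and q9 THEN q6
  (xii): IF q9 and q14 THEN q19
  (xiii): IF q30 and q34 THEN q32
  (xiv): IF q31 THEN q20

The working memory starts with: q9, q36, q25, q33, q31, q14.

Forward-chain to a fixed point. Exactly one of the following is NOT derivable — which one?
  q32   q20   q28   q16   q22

q32

Round 1: (i) [IF q33 THEN q15]; (viii) [IF q31 and q33 THEN q16]; (xii) [IF q9 and q14 THEN q19]; (xiv) [IF q31 THEN q20]. New: q15, q16, q19, q20.
Round 2: (ix) [IF q16 THEN q28]. New: q28.
Round 3: (xi) [IF q28 and q9 THEN q6]. New: q6.
Round 4: (vii) [IF q6 THEN q12]. New: q12.
Round 5: (ii) [IF q12 THEN q34]. New: q34.
Round 6: (iv) [IF q34 and q9 THEN q35]; (v) [IF q34 and q14 THEN q5]. New: q35, q5.
Round 7: (iii) [IF q5 THEN q22]; (x) [IF q5 THEN q4]. New: q22, q4.
Derived: q20 (round 1), q22 (round 7), q28 (round 2), q16 (round 1). q32 never appears in any round.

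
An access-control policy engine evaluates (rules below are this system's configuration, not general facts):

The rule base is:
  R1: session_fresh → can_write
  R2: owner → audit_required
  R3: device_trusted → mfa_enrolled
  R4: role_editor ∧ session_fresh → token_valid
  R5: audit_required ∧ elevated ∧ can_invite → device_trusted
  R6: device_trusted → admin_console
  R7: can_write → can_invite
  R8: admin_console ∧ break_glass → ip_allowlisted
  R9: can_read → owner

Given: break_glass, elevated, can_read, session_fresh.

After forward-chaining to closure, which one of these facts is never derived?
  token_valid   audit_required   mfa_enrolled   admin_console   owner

Round 1 fires R1, R9, giving can_write, owner.
Round 2 fires R2, R7, giving audit_required, can_invite.
Round 3 fires R5, giving device_trusted.
Round 4 fires R3, R6, giving mfa_enrolled, admin_console.
Round 5 fires R8, giving ip_allowlisted.
Derived: owner (round 1), mfa_enrolled (round 4), audit_required (round 2), admin_console (round 4). token_valid never appears in any round.

token_valid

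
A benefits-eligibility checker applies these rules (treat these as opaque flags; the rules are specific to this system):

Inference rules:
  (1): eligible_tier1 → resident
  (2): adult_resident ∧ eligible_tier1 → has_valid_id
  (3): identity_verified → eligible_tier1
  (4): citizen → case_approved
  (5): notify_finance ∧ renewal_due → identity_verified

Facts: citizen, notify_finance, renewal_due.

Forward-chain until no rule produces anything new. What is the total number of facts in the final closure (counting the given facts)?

[1] (4) [citizen → case_approved]; (5) [notify_finance ∧ renewal_due → identity_verified]. ⇒ new: case_approved, identity_verified.
[2] (3) [identity_verified → eligible_tier1]. ⇒ new: eligible_tier1.
[3] (1) [eligible_tier1 → resident]. ⇒ new: resident.
Closure: {case_approved, citizen, eligible_tier1, identity_verified, notify_finance, renewal_due, resident} — 7 facts.

7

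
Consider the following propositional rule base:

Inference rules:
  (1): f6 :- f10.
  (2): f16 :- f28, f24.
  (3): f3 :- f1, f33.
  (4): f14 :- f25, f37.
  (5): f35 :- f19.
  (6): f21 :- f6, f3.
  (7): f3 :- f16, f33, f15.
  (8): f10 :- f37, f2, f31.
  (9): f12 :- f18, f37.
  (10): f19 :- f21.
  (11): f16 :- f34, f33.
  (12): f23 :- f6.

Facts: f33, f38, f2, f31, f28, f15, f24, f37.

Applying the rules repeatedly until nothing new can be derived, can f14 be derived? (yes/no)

Round 1 fires (2), (8), giving f16, f10.
Round 2 fires (1), (7), giving f6, f3.
Round 3 fires (6), (12), giving f21, f23.
Round 4 fires (10), giving f19.
Round 5 fires (5), giving f35.
Fixed point reached. f14 is concluded only by (4); (4) needs f25 (never derived).

no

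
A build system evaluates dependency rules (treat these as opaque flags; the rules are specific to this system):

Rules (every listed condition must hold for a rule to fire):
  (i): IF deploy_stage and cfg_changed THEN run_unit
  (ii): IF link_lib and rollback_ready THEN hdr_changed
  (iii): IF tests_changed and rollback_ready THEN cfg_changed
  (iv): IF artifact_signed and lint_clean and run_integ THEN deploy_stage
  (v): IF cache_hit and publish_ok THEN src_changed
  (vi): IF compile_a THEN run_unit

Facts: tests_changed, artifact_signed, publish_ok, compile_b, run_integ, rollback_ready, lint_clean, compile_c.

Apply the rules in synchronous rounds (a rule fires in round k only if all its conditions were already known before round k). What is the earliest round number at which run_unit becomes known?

2

Round 1 fires (iii), (iv), giving cfg_changed, deploy_stage.
Round 2 fires (i), giving run_unit.
run_unit first appears in round 2.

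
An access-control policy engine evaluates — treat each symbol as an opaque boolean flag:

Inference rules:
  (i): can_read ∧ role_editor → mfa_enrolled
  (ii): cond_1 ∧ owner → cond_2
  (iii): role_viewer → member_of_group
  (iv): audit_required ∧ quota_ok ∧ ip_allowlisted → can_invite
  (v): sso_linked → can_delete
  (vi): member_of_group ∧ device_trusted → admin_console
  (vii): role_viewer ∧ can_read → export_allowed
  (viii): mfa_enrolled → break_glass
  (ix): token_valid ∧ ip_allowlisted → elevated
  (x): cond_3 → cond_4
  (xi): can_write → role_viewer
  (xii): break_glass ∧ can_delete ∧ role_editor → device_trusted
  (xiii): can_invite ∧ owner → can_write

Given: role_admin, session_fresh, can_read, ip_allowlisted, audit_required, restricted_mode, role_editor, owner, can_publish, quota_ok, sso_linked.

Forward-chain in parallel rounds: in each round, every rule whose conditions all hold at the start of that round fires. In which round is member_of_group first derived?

Round 1: (i) [can_read ∧ role_editor → mfa_enrolled]; (iv) [audit_required ∧ quota_ok ∧ ip_allowlisted → can_invite]; (v) [sso_linked → can_delete]. Adds mfa_enrolled, can_invite, can_delete.
Round 2: (viii) [mfa_enrolled → break_glass]; (xiii) [can_invite ∧ owner → can_write]. Adds break_glass, can_write.
Round 3: (xi) [can_write → role_viewer]; (xii) [break_glass ∧ can_delete ∧ role_editor → device_trusted]. Adds role_viewer, device_trusted.
Round 4: (iii) [role_viewer → member_of_group]; (vii) [role_viewer ∧ can_read → export_allowed]. Adds member_of_group, export_allowed.
member_of_group first appears in round 4.

4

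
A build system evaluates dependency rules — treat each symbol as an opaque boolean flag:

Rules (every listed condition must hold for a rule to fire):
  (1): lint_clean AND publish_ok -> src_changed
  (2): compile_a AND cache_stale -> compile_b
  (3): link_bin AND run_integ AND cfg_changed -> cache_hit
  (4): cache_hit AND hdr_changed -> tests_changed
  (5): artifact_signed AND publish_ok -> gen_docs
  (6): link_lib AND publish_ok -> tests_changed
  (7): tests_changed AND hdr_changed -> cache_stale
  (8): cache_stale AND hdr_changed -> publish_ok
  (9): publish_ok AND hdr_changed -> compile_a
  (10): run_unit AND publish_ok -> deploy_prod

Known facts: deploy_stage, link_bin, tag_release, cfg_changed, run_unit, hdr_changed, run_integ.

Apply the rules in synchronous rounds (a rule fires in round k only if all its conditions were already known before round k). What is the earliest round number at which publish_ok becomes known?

Round 1 fires (3), giving cache_hit.
Round 2 fires (4), giving tests_changed.
Round 3 fires (7), giving cache_stale.
Round 4 fires (8), giving publish_ok.
publish_ok first appears in round 4.

4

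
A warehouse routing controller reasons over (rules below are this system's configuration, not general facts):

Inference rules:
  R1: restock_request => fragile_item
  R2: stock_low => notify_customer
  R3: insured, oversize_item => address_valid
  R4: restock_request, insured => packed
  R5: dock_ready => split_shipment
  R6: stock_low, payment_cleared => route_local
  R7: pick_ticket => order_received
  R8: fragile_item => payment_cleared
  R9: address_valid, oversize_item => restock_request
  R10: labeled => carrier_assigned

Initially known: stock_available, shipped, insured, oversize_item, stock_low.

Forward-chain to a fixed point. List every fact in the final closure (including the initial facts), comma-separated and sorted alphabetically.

[1] R2 [stock_low => notify_customer]; R3 [insured, oversize_item => address_valid]. ⇒ new: notify_customer, address_valid.
[2] R9 [address_valid, oversize_item => restock_request]. ⇒ new: restock_request.
[3] R1 [restock_request => fragile_item]; R4 [restock_request, insured => packed]. ⇒ new: fragile_item, packed.
[4] R8 [fragile_item => payment_cleared]. ⇒ new: payment_cleared.
[5] R6 [stock_low, payment_cleared => route_local]. ⇒ new: route_local.

address_valid, fragile_item, insured, notify_customer, oversize_item, packed, payment_cleared, restock_request, route_local, shipped, stock_available, stock_low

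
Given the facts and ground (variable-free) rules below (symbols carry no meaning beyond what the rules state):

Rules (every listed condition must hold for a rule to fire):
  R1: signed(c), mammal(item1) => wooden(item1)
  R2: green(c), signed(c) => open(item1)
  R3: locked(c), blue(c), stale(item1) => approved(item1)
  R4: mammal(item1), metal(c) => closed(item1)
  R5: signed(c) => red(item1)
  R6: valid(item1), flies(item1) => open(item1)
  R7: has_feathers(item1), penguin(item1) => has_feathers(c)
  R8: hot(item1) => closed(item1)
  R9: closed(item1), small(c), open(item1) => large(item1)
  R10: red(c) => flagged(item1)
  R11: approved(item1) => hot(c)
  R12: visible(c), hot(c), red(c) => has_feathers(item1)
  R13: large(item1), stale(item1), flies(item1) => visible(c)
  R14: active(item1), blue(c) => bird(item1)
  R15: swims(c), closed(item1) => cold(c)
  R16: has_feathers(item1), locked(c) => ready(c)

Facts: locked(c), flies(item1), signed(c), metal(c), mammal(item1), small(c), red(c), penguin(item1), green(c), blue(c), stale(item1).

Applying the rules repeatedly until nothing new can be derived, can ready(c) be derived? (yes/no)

[1] R1 [signed(c), mammal(item1) => wooden(item1)]; R2 [green(c), signed(c) => open(item1)]; R3 [locked(c), blue(c), stale(item1) => approved(item1)]; R4 [mammal(item1), metal(c) => closed(item1)]; R5 [signed(c) => red(item1)]; R10 [red(c) => flagged(item1)]. ⇒ new: wooden(item1), open(item1), approved(item1), closed(item1), red(item1), flagged(item1).
[2] R9 [closed(item1), small(c), open(item1) => large(item1)]; R11 [approved(item1) => hot(c)]. ⇒ new: large(item1), hot(c).
[3] R13 [large(item1), stale(item1), flies(item1) => visible(c)]. ⇒ new: visible(c).
[4] R12 [visible(c), hot(c), red(c) => has_feathers(item1)]. ⇒ new: has_feathers(item1).
[5] R7 [has_feathers(item1), penguin(item1) => has_feathers(c)]; R16 [has_feathers(item1), locked(c) => ready(c)]. ⇒ new: has_feathers(c), ready(c).
ready(c) appears in round 5, so it is derivable.

yes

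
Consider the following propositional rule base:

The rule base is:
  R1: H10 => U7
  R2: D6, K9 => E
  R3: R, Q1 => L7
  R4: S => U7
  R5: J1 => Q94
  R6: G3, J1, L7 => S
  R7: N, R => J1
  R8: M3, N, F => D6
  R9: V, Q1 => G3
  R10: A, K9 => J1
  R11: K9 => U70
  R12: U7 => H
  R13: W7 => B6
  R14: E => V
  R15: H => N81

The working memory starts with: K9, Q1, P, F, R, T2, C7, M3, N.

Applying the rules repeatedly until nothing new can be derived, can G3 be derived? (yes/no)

yes

Round 1: R3 [R, Q1 => L7]; R7 [N, R => J1]; R8 [M3, N, F => D6]; R11 [K9 => U70]. Adds L7, J1, D6, U70.
Round 2: R2 [D6, K9 => E]; R5 [J1 => Q94]. Adds E, Q94.
Round 3: R14 [E => V]. Adds V.
Round 4: R9 [V, Q1 => G3]. Adds G3.
Round 5: R6 [G3, J1, L7 => S]. Adds S.
Round 6: R4 [S => U7]. Adds U7.
Round 7: R12 [U7 => H]. Adds H.
Round 8: R15 [H => N81]. Adds N81.
G3 appears in round 4, so it is derivable.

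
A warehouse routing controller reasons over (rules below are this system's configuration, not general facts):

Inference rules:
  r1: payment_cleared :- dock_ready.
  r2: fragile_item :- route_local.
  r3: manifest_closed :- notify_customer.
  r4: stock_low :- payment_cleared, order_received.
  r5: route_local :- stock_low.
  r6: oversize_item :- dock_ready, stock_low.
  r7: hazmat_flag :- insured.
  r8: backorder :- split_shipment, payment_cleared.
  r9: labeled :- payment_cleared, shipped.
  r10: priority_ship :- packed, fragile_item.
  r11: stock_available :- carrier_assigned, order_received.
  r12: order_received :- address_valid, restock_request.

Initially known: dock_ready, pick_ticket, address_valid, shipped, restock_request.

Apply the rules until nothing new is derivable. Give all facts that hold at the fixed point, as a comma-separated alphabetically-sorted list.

address_valid, dock_ready, fragile_item, labeled, order_received, oversize_item, payment_cleared, pick_ticket, restock_request, route_local, shipped, stock_low

Round 1: r1 [payment_cleared :- dock_ready.]; r12 [order_received :- address_valid, restock_request.]. New: payment_cleared, order_received.
Round 2: r4 [stock_low :- payment_cleared, order_received.]; r9 [labeled :- payment_cleared, shipped.]. New: stock_low, labeled.
Round 3: r5 [route_local :- stock_low.]; r6 [oversize_item :- dock_ready, stock_low.]. New: route_local, oversize_item.
Round 4: r2 [fragile_item :- route_local.]. New: fragile_item.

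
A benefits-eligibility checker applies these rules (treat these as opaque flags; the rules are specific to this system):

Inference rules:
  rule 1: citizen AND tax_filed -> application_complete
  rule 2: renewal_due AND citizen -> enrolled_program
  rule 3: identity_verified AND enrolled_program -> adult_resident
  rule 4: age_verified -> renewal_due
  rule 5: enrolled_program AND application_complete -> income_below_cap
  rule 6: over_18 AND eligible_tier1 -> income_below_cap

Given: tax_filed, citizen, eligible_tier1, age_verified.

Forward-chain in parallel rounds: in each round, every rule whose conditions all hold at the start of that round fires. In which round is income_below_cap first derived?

Round 1: rule 1 [citizen AND tax_filed -> application_complete]; rule 4 [age_verified -> renewal_due]. Adds application_complete, renewal_due.
Round 2: rule 2 [renewal_due AND citizen -> enrolled_program]. Adds enrolled_program.
Round 3: rule 5 [enrolled_program AND application_complete -> income_below_cap]. Adds income_below_cap.
income_below_cap first appears in round 3.

3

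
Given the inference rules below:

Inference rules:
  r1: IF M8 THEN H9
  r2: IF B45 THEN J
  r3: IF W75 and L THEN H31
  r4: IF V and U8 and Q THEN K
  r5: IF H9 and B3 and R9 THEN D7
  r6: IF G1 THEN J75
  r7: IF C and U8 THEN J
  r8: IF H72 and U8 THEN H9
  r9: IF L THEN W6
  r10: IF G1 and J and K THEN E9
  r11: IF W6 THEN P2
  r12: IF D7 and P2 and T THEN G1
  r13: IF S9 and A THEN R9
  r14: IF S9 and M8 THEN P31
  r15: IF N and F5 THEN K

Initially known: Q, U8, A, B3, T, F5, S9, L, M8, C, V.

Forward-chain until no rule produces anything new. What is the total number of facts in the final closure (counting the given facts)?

22

Round 1: r1 [IF M8 THEN H9]; r4 [IF V and U8 and Q THEN K]; r7 [IF C and U8 THEN J]; r9 [IF L THEN W6]; r13 [IF S9 and A THEN R9]; r14 [IF S9 and M8 THEN P31]. New: H9, K, J, W6, R9, P31.
Round 2: r5 [IF H9 and B3 and R9 THEN D7]; r11 [IF W6 THEN P2]. New: D7, P2.
Round 3: r12 [IF D7 and P2 and T THEN G1]. New: G1.
Round 4: r6 [IF G1 THEN J75]; r10 [IF G1 and J and K THEN E9]. New: J75, E9.
Closure: {A, B3, C, D7, E9, F5, G1, H9, J, J75, K, L, M8, P2, P31, Q, R9, S9, T, U8, V, W6} — 22 facts.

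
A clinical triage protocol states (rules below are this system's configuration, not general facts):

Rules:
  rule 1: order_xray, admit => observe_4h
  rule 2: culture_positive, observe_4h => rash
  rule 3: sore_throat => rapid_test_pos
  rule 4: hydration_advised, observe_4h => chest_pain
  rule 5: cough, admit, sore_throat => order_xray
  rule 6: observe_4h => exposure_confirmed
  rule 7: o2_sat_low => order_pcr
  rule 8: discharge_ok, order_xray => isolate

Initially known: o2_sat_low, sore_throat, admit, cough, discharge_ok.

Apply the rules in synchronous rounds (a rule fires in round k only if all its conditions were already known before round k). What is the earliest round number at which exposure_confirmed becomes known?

3

Round 1 — rule 3, rule 5, rule 7, derive rapid_test_pos, order_xray, order_pcr.
Round 2 — rule 1, rule 8, derive observe_4h, isolate.
Round 3 — rule 6, derive exposure_confirmed.
exposure_confirmed first appears in round 3.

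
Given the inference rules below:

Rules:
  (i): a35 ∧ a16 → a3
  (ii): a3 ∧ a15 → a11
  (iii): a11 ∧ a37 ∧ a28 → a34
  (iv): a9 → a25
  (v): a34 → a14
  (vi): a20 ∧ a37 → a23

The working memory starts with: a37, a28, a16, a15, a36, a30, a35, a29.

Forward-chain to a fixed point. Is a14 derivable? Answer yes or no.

Round 1 fires (i), giving a3.
Round 2 fires (ii), giving a11.
Round 3 fires (iii), giving a34.
Round 4 fires (v), giving a14.
a14 appears in round 4, so it is derivable.

yes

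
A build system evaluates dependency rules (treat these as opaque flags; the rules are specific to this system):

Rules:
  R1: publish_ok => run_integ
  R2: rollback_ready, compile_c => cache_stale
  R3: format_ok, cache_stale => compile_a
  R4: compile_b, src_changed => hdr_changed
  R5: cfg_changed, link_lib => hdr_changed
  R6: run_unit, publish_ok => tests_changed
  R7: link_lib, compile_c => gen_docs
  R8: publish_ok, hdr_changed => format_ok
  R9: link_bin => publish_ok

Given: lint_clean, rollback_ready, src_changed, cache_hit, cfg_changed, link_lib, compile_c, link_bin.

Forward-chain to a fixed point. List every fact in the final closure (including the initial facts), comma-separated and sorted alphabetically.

cache_hit, cache_stale, cfg_changed, compile_a, compile_c, format_ok, gen_docs, hdr_changed, link_bin, link_lib, lint_clean, publish_ok, rollback_ready, run_integ, src_changed

Round 1 fires R2, R5, R7, R9, giving cache_stale, hdr_changed, gen_docs, publish_ok.
Round 2 fires R1, R8, giving run_integ, format_ok.
Round 3 fires R3, giving compile_a.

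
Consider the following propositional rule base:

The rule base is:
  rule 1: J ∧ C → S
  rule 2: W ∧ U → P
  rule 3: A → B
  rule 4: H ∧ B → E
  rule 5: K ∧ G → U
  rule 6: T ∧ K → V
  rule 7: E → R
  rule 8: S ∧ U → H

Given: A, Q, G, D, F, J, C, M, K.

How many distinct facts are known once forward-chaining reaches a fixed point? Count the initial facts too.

[1] rule 1 [J ∧ C → S]; rule 3 [A → B]; rule 5 [K ∧ G → U]. ⇒ new: S, B, U.
[2] rule 8 [S ∧ U → H]. ⇒ new: H.
[3] rule 4 [H ∧ B → E]. ⇒ new: E.
[4] rule 7 [E → R]. ⇒ new: R.
Closure: {A, B, C, D, E, F, G, H, J, K, M, Q, R, S, U} — 15 facts.

15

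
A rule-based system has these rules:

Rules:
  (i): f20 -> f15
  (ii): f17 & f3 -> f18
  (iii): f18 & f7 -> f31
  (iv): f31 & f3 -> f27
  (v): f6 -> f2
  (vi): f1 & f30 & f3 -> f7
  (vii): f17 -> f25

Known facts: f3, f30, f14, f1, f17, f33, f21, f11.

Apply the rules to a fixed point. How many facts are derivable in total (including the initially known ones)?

Round 1: (ii) [f17 & f3 -> f18]; (vi) [f1 & f30 & f3 -> f7]; (vii) [f17 -> f25]. Adds f18, f7, f25.
Round 2: (iii) [f18 & f7 -> f31]. Adds f31.
Round 3: (iv) [f31 & f3 -> f27]. Adds f27.
Closure: {f1, f11, f14, f17, f18, f21, f25, f27, f3, f30, f31, f33, f7} — 13 facts.

13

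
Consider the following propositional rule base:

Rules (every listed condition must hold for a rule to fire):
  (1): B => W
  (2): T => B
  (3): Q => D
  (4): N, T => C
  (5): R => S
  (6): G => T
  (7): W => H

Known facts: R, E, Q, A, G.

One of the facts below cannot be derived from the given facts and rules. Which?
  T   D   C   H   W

Round 1: (3) [Q => D]; (5) [R => S]; (6) [G => T]. New: D, S, T.
Round 2: (2) [T => B]. New: B.
Round 3: (1) [B => W]. New: W.
Round 4: (7) [W => H]. New: H.
Derived: H (round 4), D (round 1), T (round 1), W (round 3). C never appears in any round.

C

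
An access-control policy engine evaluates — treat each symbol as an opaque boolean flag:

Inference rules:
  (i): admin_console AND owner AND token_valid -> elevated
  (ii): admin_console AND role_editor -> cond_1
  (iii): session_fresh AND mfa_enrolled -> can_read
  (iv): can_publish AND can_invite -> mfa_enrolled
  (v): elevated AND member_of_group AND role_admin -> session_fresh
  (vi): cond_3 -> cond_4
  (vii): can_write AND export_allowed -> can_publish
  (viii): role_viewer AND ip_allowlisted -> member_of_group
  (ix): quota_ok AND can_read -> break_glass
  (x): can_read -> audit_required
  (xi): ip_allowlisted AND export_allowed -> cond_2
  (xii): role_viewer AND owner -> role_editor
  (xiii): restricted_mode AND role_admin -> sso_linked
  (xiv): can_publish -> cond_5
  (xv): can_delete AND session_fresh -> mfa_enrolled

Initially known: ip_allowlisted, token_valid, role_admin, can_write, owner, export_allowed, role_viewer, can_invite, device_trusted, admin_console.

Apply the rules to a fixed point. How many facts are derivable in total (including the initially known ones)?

Round 1: (i) [admin_console AND owner AND token_valid -> elevated]; (vii) [can_write AND export_allowed -> can_publish]; (viii) [role_viewer AND ip_allowlisted -> member_of_group]; (xi) [ip_allowlisted AND export_allowed -> cond_2]; (xii) [role_viewer AND owner -> role_editor]. Adds elevated, can_publish, member_of_group, cond_2, role_editor.
Round 2: (ii) [admin_console AND role_editor -> cond_1]; (iv) [can_publish AND can_invite -> mfa_enrolled]; (v) [elevated AND member_of_group AND role_admin -> session_fresh]; (xiv) [can_publish -> cond_5]. Adds cond_1, mfa_enrolled, session_fresh, cond_5.
Round 3: (iii) [session_fresh AND mfa_enrolled -> can_read]. Adds can_read.
Round 4: (x) [can_read -> audit_required]. Adds audit_required.
Closure: {admin_console, audit_required, can_invite, can_publish, can_read, can_write, cond_1, cond_2, cond_5, device_trusted, elevated, export_allowed, ip_allowlisted, member_of_group, mfa_enrolled, owner, role_admin, role_editor, role_viewer, session_fresh, token_valid} — 21 facts.

21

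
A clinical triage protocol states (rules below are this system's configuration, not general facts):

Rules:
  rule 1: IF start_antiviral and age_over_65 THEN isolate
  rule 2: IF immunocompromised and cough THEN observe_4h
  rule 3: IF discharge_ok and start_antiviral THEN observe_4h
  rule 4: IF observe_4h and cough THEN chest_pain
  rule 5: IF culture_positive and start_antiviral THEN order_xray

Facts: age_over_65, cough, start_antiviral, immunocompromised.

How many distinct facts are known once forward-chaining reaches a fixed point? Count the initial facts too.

7

Round 1 fires rule 1, rule 2, giving isolate, observe_4h.
Round 2 fires rule 4, giving chest_pain.
Closure: {age_over_65, chest_pain, cough, immunocompromised, isolate, observe_4h, start_antiviral} — 7 facts.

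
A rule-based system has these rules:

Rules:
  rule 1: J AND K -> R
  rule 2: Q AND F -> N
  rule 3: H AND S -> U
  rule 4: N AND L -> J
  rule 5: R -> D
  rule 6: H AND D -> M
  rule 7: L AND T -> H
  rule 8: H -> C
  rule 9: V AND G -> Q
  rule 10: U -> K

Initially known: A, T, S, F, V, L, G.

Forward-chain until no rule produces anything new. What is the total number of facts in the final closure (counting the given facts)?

17

Round 1 — rule 7, rule 9, derive H, Q.
Round 2 — rule 2, rule 3, rule 8, derive N, U, C.
Round 3 — rule 4, rule 10, derive J, K.
Round 4 — rule 1, derive R.
Round 5 — rule 5, derive D.
Round 6 — rule 6, derive M.
Closure: {A, C, D, F, G, H, J, K, L, M, N, Q, R, S, T, U, V} — 17 facts.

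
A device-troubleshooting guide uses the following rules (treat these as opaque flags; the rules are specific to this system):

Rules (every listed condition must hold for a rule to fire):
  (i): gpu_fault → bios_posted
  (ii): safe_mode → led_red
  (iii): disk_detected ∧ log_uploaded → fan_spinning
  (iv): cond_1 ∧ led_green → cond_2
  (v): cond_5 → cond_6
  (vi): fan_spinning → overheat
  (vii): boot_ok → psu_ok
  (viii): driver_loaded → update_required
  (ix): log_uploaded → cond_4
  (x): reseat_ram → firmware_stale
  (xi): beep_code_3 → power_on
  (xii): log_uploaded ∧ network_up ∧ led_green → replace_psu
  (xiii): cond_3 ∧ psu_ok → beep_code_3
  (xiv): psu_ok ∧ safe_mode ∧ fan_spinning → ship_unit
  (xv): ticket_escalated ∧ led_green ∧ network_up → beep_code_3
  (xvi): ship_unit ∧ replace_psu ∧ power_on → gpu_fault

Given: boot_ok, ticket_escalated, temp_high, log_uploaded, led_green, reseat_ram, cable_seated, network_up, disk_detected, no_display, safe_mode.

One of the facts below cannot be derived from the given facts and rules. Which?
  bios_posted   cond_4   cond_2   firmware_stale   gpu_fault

cond_2

Round 1 fires (ii), (iii), (vii), (ix), (x), (xii), (xv), giving led_red, fan_spinning, psu_ok, cond_4, firmware_stale, replace_psu, beep_code_3.
Round 2 fires (vi), (xi), (xiv), giving overheat, power_on, ship_unit.
Round 3 fires (xvi), giving gpu_fault.
Round 4 fires (i), giving bios_posted.
Derived: firmware_stale (round 1), bios_posted (round 4), gpu_fault (round 3), cond_4 (round 1). cond_2 never appears in any round.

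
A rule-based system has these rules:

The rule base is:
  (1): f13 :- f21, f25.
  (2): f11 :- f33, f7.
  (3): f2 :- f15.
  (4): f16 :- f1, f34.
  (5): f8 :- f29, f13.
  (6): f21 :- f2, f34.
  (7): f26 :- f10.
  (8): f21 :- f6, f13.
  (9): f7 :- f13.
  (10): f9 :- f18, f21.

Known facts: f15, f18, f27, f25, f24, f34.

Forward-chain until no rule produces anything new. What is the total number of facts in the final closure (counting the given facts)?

Round 1 fires (3), giving f2.
Round 2 fires (6), giving f21.
Round 3 fires (1), (10), giving f13, f9.
Round 4 fires (9), giving f7.
Closure: {f13, f15, f18, f2, f21, f24, f25, f27, f34, f7, f9} — 11 facts.

11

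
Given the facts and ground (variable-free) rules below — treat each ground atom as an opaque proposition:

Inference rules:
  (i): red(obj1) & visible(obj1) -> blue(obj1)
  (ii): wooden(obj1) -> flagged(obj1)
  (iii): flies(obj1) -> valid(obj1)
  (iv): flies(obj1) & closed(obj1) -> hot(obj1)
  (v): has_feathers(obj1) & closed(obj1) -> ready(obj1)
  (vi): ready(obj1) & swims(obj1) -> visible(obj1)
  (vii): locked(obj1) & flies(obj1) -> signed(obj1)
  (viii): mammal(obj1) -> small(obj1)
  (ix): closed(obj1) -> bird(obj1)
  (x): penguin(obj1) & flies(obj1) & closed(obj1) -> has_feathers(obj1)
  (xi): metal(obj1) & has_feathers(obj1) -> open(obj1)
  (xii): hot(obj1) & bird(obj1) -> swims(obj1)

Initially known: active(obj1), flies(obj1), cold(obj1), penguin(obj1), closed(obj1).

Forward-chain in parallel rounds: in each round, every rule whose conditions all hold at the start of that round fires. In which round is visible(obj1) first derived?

Round 1 — (iii), (iv), (ix), (x), derive valid(obj1), hot(obj1), bird(obj1), has_feathers(obj1).
Round 2 — (v), (xii), derive ready(obj1), swims(obj1).
Round 3 — (vi), derive visible(obj1).
visible(obj1) first appears in round 3.

3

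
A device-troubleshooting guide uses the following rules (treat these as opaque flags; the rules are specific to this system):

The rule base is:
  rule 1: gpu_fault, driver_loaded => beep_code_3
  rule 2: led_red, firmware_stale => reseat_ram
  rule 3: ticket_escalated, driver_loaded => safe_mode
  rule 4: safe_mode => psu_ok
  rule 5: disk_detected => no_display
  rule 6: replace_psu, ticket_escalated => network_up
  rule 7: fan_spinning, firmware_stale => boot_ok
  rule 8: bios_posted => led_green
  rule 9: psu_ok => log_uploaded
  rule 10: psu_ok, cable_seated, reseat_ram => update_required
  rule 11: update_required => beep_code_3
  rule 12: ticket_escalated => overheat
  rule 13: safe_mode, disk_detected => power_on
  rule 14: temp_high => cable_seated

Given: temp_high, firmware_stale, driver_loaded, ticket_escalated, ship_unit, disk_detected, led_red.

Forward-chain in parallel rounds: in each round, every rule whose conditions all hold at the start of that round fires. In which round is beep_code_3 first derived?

Round 1: rule 2 [led_red, firmware_stale => reseat_ram]; rule 3 [ticket_escalated, driver_loaded => safe_mode]; rule 5 [disk_detected => no_display]; rule 12 [ticket_escalated => overheat]; rule 14 [temp_high => cable_seated]. New: reseat_ram, safe_mode, no_display, overheat, cable_seated.
Round 2: rule 4 [safe_mode => psu_ok]; rule 13 [safe_mode, disk_detected => power_on]. New: psu_ok, power_on.
Round 3: rule 9 [psu_ok => log_uploaded]; rule 10 [psu_ok, cable_seated, reseat_ram => update_required]. New: log_uploaded, update_required.
Round 4: rule 11 [update_required => beep_code_3]. New: beep_code_3.
beep_code_3 first appears in round 4.

4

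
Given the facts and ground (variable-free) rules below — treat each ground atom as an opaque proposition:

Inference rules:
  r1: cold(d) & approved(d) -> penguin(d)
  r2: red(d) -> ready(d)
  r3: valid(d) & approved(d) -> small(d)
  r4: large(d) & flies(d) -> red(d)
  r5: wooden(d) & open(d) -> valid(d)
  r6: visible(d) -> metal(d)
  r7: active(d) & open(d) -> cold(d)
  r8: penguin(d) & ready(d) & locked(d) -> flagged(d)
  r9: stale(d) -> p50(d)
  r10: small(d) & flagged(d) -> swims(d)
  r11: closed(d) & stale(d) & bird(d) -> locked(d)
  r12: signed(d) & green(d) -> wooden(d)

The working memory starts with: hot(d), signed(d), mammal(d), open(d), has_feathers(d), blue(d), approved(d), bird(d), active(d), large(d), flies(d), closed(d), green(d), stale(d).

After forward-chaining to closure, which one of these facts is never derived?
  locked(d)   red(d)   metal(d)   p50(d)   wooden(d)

Round 1 fires r4, r7, r9, r11, r12, giving red(d), cold(d), p50(d), locked(d), wooden(d).
Round 2 fires r1, r2, r5, giving penguin(d), ready(d), valid(d).
Round 3 fires r3, r8, giving small(d), flagged(d).
Round 4 fires r10, giving swims(d).
Derived: red(d) (round 1), wooden(d) (round 1), locked(d) (round 1), p50(d) (round 1). metal(d) never appears in any round.

metal(d)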